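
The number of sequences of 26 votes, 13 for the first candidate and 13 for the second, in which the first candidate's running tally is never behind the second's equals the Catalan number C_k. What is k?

13

Ballot sequences with n votes each where one side never trails are Dyck words, counted by C_n; here n = 13.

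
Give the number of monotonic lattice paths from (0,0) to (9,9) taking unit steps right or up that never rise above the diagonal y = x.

4862

Monotone paths in an n×n grid that stay weakly below the diagonal are counted by C_n; here n = 9.
C_9 = C(18,9)/10 = 48620/10 = 4862.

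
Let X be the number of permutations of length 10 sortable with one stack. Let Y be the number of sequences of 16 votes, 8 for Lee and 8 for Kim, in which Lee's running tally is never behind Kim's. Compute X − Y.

15366

Stack-sortable permutations are exactly the 231-avoiding ones, counted by C_n; here n = 10. So X = C_10 = 16796.
Reading a vote for the leader as '(' and for the other as ')' turns such a sequence into a balanced string of 8 pairs, so the count is C_8. So Y = C_8 = 1430.
X − Y = 16796 − 1430 = 15366.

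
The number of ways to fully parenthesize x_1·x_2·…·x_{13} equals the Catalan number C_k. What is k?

12

Bracketing 13 factors into binary products is counted by C_{13−1} = C_12.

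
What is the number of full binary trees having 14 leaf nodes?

A full binary tree with L leaves has L−1 internal nodes and is counted by C_{L−1}; L = 14 gives C_13.
C_13 = 742900.

742900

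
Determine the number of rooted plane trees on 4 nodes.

5

Rooted ordered (plane) trees on m nodes have m−1 edges and are counted by C_{m−1}; m = 4 gives C_3.
C_3 = 5.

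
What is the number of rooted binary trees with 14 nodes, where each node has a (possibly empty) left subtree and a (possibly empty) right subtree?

Binary trees (left/right distinguished) on n nodes are counted by C_n; here n = 14.
C_14 = 2674440.

2674440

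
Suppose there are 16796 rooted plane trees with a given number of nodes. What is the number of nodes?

Rooted ordered trees on m nodes are counted by C_{m−1}. Since C_10 = 16796, the index is 10.
So the index is 10, and the number of nodes is 10 + 1 = 11.

11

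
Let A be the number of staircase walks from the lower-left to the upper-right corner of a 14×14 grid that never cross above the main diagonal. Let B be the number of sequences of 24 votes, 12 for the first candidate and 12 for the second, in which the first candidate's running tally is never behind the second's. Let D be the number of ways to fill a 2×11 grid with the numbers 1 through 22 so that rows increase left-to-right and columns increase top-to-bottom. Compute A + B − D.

2823666

Monotone paths in an n×n grid that stay weakly below the diagonal are counted by C_n; here n = 14. So A = C_14 = 2674440.
Ballot sequences with n votes each where one side never trails are Dyck words, counted by C_n; here n = 12. So B = C_12 = 208012.
By the hook-length formula (or a Dyck-path bijection), SYT of shape 2×11 number C_11. So D = C_11 = 58786.
A + B − D = 2674440 + 208012 − 58786 = 2823666.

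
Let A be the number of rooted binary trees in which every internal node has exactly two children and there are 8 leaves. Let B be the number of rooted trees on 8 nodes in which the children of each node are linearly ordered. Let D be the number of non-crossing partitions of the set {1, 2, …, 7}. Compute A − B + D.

A full binary tree with L leaves has L−1 internal nodes and is counted by C_{L−1}; L = 8 gives C_7. So A = C_7 = 429.
Rooted ordered (plane) trees on m nodes have m−1 edges and are counted by C_{m−1}; m = 8 gives C_7. So B = C_7 = 429.
Non-crossing partitions of an n-element set are counted by C_n; here n = 7. So D = C_7 = 429.
A − B + D = 429 − 429 + 429 = 429.

429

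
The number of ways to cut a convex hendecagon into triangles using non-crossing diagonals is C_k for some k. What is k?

A convex 11-gon is triangulated into 9 triangles, and the number of such triangulations is the Catalan number C_{11−2} = C_9.

9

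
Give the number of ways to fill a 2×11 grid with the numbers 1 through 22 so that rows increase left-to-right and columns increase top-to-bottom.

58786

By the hook-length formula (or a Dyck-path bijection), SYT of shape 2×11 number C_11.
C_11 = C(22,11)/12 = 705432/12 = 58786.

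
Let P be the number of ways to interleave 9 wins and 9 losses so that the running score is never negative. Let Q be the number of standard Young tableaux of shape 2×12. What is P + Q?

212874

Reading a vote for the leader as '(' and for the other as ')' turns such a sequence into a balanced string of 9 pairs, so the count is C_9. So P = C_9 = 4862.
By the hook-length formula (or a Dyck-path bijection), SYT of shape 2×12 number C_12. So Q = C_12 = 208012.
P + Q = 4862 + 208012 = 212874.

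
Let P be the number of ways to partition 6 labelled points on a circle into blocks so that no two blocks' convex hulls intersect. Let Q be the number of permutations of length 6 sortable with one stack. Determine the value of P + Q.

Non-crossing partitions of an n-element set are counted by C_n; here n = 6. So P = C_6 = 132.
Stack-sortable permutations are exactly the 231-avoiding ones, counted by C_n; here n = 6. So Q = C_6 = 132.
P + Q = 132 + 132 = 264.

264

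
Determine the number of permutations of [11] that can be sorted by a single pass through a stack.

By Knuth's characterisation, the stack-sortable permutations of length 11 are the 231-avoiders, numbering C_11.
C_11 = C(22,11)/12 = 705432/12 = 58786.

58786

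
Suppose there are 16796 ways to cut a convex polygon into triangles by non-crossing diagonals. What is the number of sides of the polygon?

12

Triangulations of a convex m-gon are counted by C_{m−2}; 16796 = C_10.
So m − 2 = 10, giving m = 12 sides.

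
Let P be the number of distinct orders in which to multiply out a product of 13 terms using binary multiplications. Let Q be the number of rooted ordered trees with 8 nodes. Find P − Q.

Parenthesizations of m factors correspond to full binary trees with m leaves, counted by C_{m−1}; m = 13 gives C_12. So P = C_12 = 208012.
A rooted plane tree on 8 nodes has 7 edges, and such trees are counted by C_7. So Q = C_7 = 429.
P − Q = 208012 − 429 = 207583.

207583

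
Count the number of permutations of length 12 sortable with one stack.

Stack-sortable permutations are exactly the 231-avoiding ones, counted by C_n; here n = 12.
C_12 = 208012.

208012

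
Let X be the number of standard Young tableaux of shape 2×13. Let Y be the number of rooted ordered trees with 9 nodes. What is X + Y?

Standard Young tableaux of shape 2×n are counted by C_n; here n = 13. So X = C_13 = 742900.
A rooted plane tree on 9 nodes has 8 edges, and such trees are counted by C_8. So Y = C_8 = 1430.
X + Y = 742900 + 1430 = 744330.

744330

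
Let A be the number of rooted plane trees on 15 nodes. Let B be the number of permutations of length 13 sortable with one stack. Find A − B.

1931540

Rooted ordered (plane) trees on m nodes have m−1 edges and are counted by C_{m−1}; m = 15 gives C_14. So A = C_14 = 2674440.
Stack-sortable permutations are exactly the 231-avoiding ones, counted by C_n; here n = 13. So B = C_13 = 742900.
A − B = 2674440 − 742900 = 1931540.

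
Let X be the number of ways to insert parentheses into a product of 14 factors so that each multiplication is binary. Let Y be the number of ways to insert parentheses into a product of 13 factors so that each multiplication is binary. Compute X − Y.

534888

Ways to associate a product of 14 factors correspond to binary trees on 14 leaves, so the count is C_13. So X = C_13 = 742900.
Bracketing 13 factors into binary products is counted by C_{13−1} = C_12. So Y = C_12 = 208012.
X − Y = 742900 − 208012 = 534888.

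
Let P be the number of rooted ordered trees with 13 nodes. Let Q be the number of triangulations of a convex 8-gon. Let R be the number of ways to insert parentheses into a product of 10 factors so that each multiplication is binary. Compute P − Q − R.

203018

Rooted ordered (plane) trees on m nodes have m−1 edges and are counted by C_{m−1}; m = 13 gives C_12. So P = C_12 = 208012.
A convex 8-gon is triangulated into 6 triangles, and the number of such triangulations is the Catalan number C_{8−2} = C_6. So Q = C_6 = 132.
Parenthesizations of m factors correspond to full binary trees with m leaves, counted by C_{m−1}; m = 10 gives C_9. So R = C_9 = 4862.
P − Q − R = 208012 − 132 − 4862 = 203018.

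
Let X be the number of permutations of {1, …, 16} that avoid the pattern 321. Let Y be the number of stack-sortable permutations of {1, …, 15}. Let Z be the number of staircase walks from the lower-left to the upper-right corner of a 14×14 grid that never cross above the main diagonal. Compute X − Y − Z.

For any fixed pattern of length 3, the pattern-avoiding permutations of [16] number C_16. So X = C_16 = 35357670.
Stack-sortable permutations are exactly the 231-avoiding ones, counted by C_n; here n = 15. So Y = C_15 = 9694845.
Monotone paths in an n×n grid that stay weakly below the diagonal are counted by C_n; here n = 14. So Z = C_14 = 2674440.
X − Y − Z = 35357670 − 9694845 − 2674440 = 22988385.

22988385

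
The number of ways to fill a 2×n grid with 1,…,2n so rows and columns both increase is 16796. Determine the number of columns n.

Standard Young tableaux of shape 2×n are counted by C_n, and C_10 = 16796.

10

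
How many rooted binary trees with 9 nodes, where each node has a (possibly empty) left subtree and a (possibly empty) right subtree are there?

There are C_n binary search tree shapes on n keys; with n = 9 that is C_9.
C_9 = C(18,9)/10 = 48620/10 = 4862.

4862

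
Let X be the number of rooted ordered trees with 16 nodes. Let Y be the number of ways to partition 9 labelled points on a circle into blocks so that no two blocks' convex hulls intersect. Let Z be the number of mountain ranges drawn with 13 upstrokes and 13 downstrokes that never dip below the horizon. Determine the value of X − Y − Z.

A rooted plane tree on 16 nodes has 15 edges, and such trees are counted by C_15. So X = C_15 = 9694845.
Non-crossing partitions of an n-element set are counted by C_n; here n = 9. So Y = C_9 = 4862.
Dyck paths of semilength n (length 2n) are counted by C_n; here n = 13. So Z = C_13 = 742900.
X − Y − Z = 9694845 − 4862 − 742900 = 8947083.

8947083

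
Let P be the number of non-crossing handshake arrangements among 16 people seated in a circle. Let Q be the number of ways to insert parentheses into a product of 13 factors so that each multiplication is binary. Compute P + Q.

With 16 = 2·8 people, non-crossing handshake pairings are non-crossing perfect matchings on a circle, counted by C_8. So P = C_8 = 1430.
Parenthesizations of m factors correspond to full binary trees with m leaves, counted by C_{m−1}; m = 13 gives C_12. So Q = C_12 = 208012.
P + Q = 1430 + 208012 = 209442.

209442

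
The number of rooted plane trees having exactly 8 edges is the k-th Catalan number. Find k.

8

Rooted ordered trees with n edges are counted by C_n; here n = 8.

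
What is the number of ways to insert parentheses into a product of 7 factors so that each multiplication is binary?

Parenthesizations of m factors correspond to full binary trees with m leaves, counted by C_{m−1}; m = 7 gives C_6.
C_6 = C_5 · 2(2·5+1)/(5+2) = 42 · 22/7 = 132.

132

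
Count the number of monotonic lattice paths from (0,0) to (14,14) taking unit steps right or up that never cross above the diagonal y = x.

2674440

Monotone paths in an n×n grid that stay weakly below the diagonal are counted by C_n; here n = 14.
C_14 = C(28,14)/15 = 40116600/15 = 2674440.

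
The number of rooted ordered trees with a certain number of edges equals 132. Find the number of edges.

6

Rooted ordered trees with n edges are counted by C_n. Since C_6 = 132, the index is 6.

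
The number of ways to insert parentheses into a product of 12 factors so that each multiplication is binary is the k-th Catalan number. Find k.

11

Ways to associate a product of 12 factors correspond to binary trees on 12 leaves, so the count is C_11.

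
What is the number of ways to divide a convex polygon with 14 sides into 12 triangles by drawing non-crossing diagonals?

The number of triangulations of a 14-gon is the Catalan number C_12 (index = sides − 2).
C_12 = C(24,12)/13 = 2704156/13 = 208012.

208012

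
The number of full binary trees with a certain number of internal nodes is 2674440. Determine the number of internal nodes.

14

Full binary trees with n internal nodes are counted by C_n, and C_14 = 2674440.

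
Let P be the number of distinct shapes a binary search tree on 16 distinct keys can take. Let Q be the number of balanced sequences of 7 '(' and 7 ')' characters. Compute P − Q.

35357241

There are C_n binary search tree shapes on n keys; with n = 16 that is C_16. So P = C_16 = 35357670.
Balanced strings of n pairs of brackets are counted by C_n; here n = 7. So Q = C_7 = 429.
P − Q = 35357670 − 429 = 35357241.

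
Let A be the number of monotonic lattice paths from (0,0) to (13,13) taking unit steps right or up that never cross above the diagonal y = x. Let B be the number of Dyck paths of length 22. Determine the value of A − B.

Sub-diagonal monotone paths from (0,0) to (13,13) biject with Dyck paths of semilength 13, giving C_13. So A = C_13 = 742900.
Dyck paths of semilength n (length 2n) are counted by C_n; here n = 11. So B = C_11 = 58786.
A − B = 742900 − 58786 = 684114.

684114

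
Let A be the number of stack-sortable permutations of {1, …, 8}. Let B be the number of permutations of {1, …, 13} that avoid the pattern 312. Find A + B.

Stack-sortable permutations are exactly the 231-avoiding ones, counted by C_n; here n = 8. So A = C_8 = 1430.
Permutations of [n] avoiding any single length-3 pattern are counted by C_n; here n = 13. So B = C_13 = 742900.
A + B = 1430 + 742900 = 744330.

744330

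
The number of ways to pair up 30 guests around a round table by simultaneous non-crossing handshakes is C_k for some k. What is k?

15

Non-crossing handshake pairings of 2n people are counted by C_n; 30 people gives n = 15.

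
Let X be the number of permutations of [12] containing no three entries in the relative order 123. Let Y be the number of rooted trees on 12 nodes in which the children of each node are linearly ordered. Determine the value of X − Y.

149226

Permutations of [n] avoiding any single length-3 pattern are counted by C_n; here n = 12. So X = C_12 = 208012.
A rooted plane tree on 12 nodes has 11 edges, and such trees are counted by C_11. So Y = C_11 = 58786.
X − Y = 208012 − 58786 = 149226.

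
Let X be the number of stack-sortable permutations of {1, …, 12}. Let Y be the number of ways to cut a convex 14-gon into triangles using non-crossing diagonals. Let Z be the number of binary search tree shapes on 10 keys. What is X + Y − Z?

Stack-sortable permutations are exactly the 231-avoiding ones, counted by C_n; here n = 12. So X = C_12 = 208012.
A convex 14-gon is triangulated into 12 triangles, and the number of such triangulations is the Catalan number C_{14−2} = C_12. So Y = C_12 = 208012.
Binary trees (left/right distinguished) on n nodes are counted by C_n; here n = 10. So Z = C_10 = 16796.
X + Y − Z = 208012 + 208012 − 16796 = 399228.

399228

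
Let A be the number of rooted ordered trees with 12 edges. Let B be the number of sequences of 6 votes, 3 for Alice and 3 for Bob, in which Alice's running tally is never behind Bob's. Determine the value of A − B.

208007

A rooted plane tree with 12 edges has 13 nodes, and the count is C_12. So A = C_12 = 208012.
Ballot sequences with n votes each where one side never trails are Dyck words, counted by C_n; here n = 3. So B = C_3 = 5.
A − B = 208012 − 5 = 208007.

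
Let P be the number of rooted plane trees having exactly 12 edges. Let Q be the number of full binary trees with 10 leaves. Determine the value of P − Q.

Rooted ordered trees with n edges are counted by C_n; here n = 12. So P = C_12 = 208012.
Full binary trees with 10 leaves have 10−1 = 9 internal nodes, so there are C_9 of them. So Q = C_9 = 4862.
P − Q = 208012 − 4862 = 203150.

203150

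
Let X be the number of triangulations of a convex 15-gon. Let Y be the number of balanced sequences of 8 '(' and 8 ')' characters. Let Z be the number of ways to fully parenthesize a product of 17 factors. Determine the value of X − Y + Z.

36099140

A convex 15-gon is triangulated into 13 triangles, and the number of such triangulations is the Catalan number C_{15−2} = C_13. So X = C_13 = 742900.
With 8 pairs the number of balanced bracket strings is the Catalan number C_8. So Y = C_8 = 1430.
Ways to associate a product of 17 factors correspond to binary trees on 17 leaves, so the count is C_16. So Z = C_16 = 35357670.
X − Y + Z = 742900 − 1430 + 35357670 = 36099140.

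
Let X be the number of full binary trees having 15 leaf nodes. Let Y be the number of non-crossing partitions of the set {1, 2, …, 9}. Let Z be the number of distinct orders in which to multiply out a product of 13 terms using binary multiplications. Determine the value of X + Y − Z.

2471290

Full binary trees with 15 leaves have 15−1 = 14 internal nodes, so there are C_14 of them. So X = C_14 = 2674440.
Non-crossing partitions of an n-element set are counted by C_n; here n = 9. So Y = C_9 = 4862.
Parenthesizations of m factors correspond to full binary trees with m leaves, counted by C_{m−1}; m = 13 gives C_12. So Z = C_12 = 208012.
X + Y − Z = 2674440 + 4862 − 208012 = 2471290.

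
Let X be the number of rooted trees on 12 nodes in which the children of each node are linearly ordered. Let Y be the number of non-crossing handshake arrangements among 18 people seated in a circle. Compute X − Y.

53924

A rooted plane tree on 12 nodes has 11 edges, and such trees are counted by C_11. So X = C_11 = 58786.
With 18 = 2·9 people, non-crossing handshake pairings are non-crossing perfect matchings on a circle, counted by C_9. So Y = C_9 = 4862.
X − Y = 58786 − 4862 = 53924.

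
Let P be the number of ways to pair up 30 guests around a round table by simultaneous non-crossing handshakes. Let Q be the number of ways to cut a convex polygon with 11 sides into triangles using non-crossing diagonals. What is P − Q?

Non-crossing handshake pairings of 2n people are counted by C_n; 30 people gives n = 15. So P = C_15 = 9694845.
A convex 11-gon is triangulated into 9 triangles, and the number of such triangulations is the Catalan number C_{11−2} = C_9. So Q = C_9 = 4862.
P − Q = 9694845 − 4862 = 9689983.

9689983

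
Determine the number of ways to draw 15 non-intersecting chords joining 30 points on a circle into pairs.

9694845

Non-crossing perfect matchings of 2n points on a circle are counted by C_n; with 30 points, n = 15.
C_15 = C(30,15)/16 = 155117520/16 = 9694845.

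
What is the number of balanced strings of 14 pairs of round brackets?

2674440

A balanced arrangement of 14 bracket pairs is a Dyck word of semilength 14, so the count is C_14.
C_14 = C(28,14)/15 = 40116600/15 = 2674440.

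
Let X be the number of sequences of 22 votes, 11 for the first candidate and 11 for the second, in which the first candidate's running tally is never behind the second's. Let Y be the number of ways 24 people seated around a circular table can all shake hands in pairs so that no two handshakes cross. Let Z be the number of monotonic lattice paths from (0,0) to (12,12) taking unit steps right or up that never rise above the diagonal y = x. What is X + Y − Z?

Reading a vote for the leader as '(' and for the other as ')' turns such a sequence into a balanced string of 11 pairs, so the count is C_11. So X = C_11 = 58786.
With 24 = 2·12 people, non-crossing handshake pairings are non-crossing perfect matchings on a circle, counted by C_12. So Y = C_12 = 208012.
Sub-diagonal monotone paths from (0,0) to (12,12) biject with Dyck paths of semilength 12, giving C_12. So Z = C_12 = 208012.
X + Y − Z = 58786 + 208012 − 208012 = 58786.

58786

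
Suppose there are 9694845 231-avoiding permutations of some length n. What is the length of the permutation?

Permutations of [n] avoiding a fixed length-3 pattern are counted by C_n. The Catalan number equal to 9694845 is C_15.

15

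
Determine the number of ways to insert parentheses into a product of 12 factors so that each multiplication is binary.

58786

Ways to associate a product of 12 factors correspond to binary trees on 12 leaves, so the count is C_11.
C_11 = 58786.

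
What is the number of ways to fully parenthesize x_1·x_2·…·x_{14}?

Parenthesizations of m factors correspond to full binary trees with m leaves, counted by C_{m−1}; m = 14 gives C_13.
C_13 = C(26,13)/14 = 10400600/14 = 742900.

742900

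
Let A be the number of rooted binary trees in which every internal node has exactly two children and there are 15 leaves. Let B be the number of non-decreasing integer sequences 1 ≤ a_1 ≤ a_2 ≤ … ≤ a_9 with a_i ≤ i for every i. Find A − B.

A full binary tree with L leaves has L−1 internal nodes and is counted by C_{L−1}; L = 15 gives C_14. So A = C_14 = 2674440.
Such sub-staircase sequences of length n are counted by C_n; here n = 9. So B = C_9 = 4862.
A − B = 2674440 − 4862 = 2669578.

2669578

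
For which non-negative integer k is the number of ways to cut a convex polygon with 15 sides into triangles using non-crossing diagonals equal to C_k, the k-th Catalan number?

Triangulations of a convex m-gon are counted by C_{m−2}; with m = 15 this is C_13.

13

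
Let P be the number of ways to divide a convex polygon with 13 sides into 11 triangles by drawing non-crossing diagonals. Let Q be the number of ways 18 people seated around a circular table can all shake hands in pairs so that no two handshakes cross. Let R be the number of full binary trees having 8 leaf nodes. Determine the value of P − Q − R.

A convex 13-gon is triangulated into 11 triangles, and the number of such triangulations is the Catalan number C_{13−2} = C_11. So P = C_11 = 58786.
With 18 = 2·9 people, non-crossing handshake pairings are non-crossing perfect matchings on a circle, counted by C_9. So Q = C_9 = 4862.
Full binary trees with 8 leaves have 8−1 = 7 internal nodes, so there are C_7 of them. So R = C_7 = 429.
P − Q − R = 58786 − 4862 − 429 = 53495.

53495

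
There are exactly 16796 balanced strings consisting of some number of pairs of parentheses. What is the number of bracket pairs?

10

Balanced strings of n bracket-pairs are counted by C_n, and C_10 = 16796.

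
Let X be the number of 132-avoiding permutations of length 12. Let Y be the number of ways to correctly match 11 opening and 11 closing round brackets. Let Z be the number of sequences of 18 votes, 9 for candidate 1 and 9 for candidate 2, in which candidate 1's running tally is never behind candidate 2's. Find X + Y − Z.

For any fixed pattern of length 3, the pattern-avoiding permutations of [12] number C_12. So X = C_12 = 208012.
With 11 pairs the number of balanced bracket strings is the Catalan number C_11. So Y = C_11 = 58786.
Reading a vote for the leader as '(' and for the other as ')' turns such a sequence into a balanced string of 9 pairs, so the count is C_9. So Z = C_9 = 4862.
X + Y − Z = 208012 + 58786 − 4862 = 261936.

261936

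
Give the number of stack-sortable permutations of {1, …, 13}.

Stack-sortable permutations are exactly the 231-avoiding ones, counted by C_n; here n = 13.
C_13 = C(26,13)/14 = 10400600/14 = 742900.

742900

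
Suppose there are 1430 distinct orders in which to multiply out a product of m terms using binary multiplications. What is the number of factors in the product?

Parenthesizations of m factors are counted by C_{m−1}; 1430 = C_8.
So the index is 8, and the number of factors is 8 + 1 = 9.

9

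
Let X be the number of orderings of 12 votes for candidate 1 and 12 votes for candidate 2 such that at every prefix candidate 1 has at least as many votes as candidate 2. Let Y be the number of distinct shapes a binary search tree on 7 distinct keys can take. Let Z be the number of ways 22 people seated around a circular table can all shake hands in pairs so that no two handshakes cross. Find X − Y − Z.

148797

Reading a vote for the leader as '(' and for the other as ')' turns such a sequence into a balanced string of 12 pairs, so the count is C_12. So X = C_12 = 208012.
Binary trees (left/right distinguished) on n nodes are counted by C_n; here n = 7. So Y = C_7 = 429.
With 22 = 2·11 people, non-crossing handshake pairings are non-crossing perfect matchings on a circle, counted by C_11. So Z = C_11 = 58786.
X − Y − Z = 208012 − 429 − 58786 = 148797.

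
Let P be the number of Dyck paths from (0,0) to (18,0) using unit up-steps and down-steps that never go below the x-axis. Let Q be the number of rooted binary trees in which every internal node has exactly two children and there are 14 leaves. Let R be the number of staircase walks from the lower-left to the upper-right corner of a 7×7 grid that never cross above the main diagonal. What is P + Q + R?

Dyck paths of semilength n (length 2n) are counted by C_n; here n = 9. So P = C_9 = 4862.
A full binary tree with L leaves has L−1 internal nodes and is counted by C_{L−1}; L = 14 gives C_13. So Q = C_13 = 742900.
Monotone paths in an n×n grid that stay weakly below the diagonal are counted by C_n; here n = 7. So R = C_7 = 429.
P + Q + R = 4862 + 742900 + 429 = 748191.

748191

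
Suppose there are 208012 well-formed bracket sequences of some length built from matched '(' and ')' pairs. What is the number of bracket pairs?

Balanced strings of n bracket-pairs are counted by C_n. Since C_12 = 208012, the index is 12.

12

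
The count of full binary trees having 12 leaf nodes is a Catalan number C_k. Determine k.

11

Full binary trees with 12 leaves have 12−1 = 11 internal nodes, so there are C_11 of them.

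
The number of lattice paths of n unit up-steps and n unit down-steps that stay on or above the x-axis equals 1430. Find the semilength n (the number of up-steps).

8

Dyck paths of semilength n are counted by C_n. The Catalan number equal to 1430 is C_8.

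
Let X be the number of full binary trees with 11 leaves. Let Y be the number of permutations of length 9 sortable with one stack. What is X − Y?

Full binary trees with 11 leaves have 11−1 = 10 internal nodes, so there are C_10 of them. So X = C_10 = 16796.
Stack-sortable permutations are exactly the 231-avoiding ones, counted by C_n; here n = 9. So Y = C_9 = 4862.
X − Y = 16796 − 4862 = 11934.

11934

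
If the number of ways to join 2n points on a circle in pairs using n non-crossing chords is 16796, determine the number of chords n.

Non-crossing pairings of 2n points on a circle are counted by C_n; 16796 = C_10.

10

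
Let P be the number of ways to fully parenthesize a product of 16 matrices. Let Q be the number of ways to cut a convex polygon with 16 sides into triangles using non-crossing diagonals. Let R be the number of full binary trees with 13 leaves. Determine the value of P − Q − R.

Ways to associate a product of 16 factors correspond to binary trees on 16 leaves, so the count is C_15. So P = C_15 = 9694845.
A convex 16-gon is triangulated into 14 triangles, and the number of such triangulations is the Catalan number C_{16−2} = C_14. So Q = C_14 = 2674440.
A full binary tree with L leaves has L−1 internal nodes and is counted by C_{L−1}; L = 13 gives C_12. So R = C_12 = 208012.
P − Q − R = 9694845 − 2674440 − 208012 = 6812393.

6812393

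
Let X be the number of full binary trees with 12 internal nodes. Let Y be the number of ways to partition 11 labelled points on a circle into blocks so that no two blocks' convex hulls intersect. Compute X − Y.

149226

Full binary trees with n internal nodes are counted by C_n; here n = 12. So X = C_12 = 208012.
Non-crossing partitions of an n-element set are counted by C_n; here n = 11. So Y = C_11 = 58786.
X − Y = 208012 − 58786 = 149226.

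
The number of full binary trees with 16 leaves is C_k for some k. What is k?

Full binary trees with 16 leaves have 16−1 = 15 internal nodes, so there are C_15 of them.

15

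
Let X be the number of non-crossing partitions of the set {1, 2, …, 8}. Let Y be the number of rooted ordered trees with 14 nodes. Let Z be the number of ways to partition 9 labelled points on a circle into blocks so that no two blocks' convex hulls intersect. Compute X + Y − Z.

739468

The non-crossing partitions of [8] form a lattice of size C_8. So X = C_8 = 1430.
A rooted plane tree on 14 nodes has 13 edges, and such trees are counted by C_13. So Y = C_13 = 742900.
The non-crossing partitions of [9] form a lattice of size C_9. So Z = C_9 = 4862.
X + Y − Z = 1430 + 742900 − 4862 = 739468.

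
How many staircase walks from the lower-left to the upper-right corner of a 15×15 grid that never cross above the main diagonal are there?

Sub-diagonal monotone paths from (0,0) to (15,15) biject with Dyck paths of semilength 15, giving C_15.
C_15 = 9694845.

9694845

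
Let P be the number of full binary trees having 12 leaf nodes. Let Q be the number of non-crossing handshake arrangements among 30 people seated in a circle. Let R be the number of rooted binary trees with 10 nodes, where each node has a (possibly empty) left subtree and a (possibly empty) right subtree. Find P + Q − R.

9736835

Full binary trees with 12 leaves have 12−1 = 11 internal nodes, so there are C_11 of them. So P = C_11 = 58786.
With 30 = 2·15 people, non-crossing handshake pairings are non-crossing perfect matchings on a circle, counted by C_15. So Q = C_15 = 9694845.
There are C_n binary search tree shapes on n keys; with n = 10 that is C_10. So R = C_10 = 16796.
P + Q − R = 58786 + 9694845 − 16796 = 9736835.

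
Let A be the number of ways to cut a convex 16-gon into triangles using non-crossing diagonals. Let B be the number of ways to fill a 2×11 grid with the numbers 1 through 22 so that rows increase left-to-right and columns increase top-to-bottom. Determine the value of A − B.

Triangulations of a convex m-gon are counted by C_{m−2}; with m = 16 this is C_14. So A = C_14 = 2674440.
Standard Young tableaux of shape 2×n are counted by C_n; here n = 11. So B = C_11 = 58786.
A − B = 2674440 − 58786 = 2615654.

2615654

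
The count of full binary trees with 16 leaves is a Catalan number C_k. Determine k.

A full binary tree with L leaves has L−1 internal nodes and is counted by C_{L−1}; L = 16 gives C_15.

15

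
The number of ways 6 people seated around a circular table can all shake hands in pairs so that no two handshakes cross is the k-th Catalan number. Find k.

3

With 6 = 2·3 people, non-crossing handshake pairings are non-crossing perfect matchings on a circle, counted by C_3.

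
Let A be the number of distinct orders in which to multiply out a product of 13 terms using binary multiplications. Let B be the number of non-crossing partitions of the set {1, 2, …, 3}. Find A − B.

208007

Parenthesizations of m factors correspond to full binary trees with m leaves, counted by C_{m−1}; m = 13 gives C_12. So A = C_12 = 208012.
Non-crossing partitions of an n-element set are counted by C_n; here n = 3. So B = C_3 = 5.
A − B = 208012 − 5 = 208007.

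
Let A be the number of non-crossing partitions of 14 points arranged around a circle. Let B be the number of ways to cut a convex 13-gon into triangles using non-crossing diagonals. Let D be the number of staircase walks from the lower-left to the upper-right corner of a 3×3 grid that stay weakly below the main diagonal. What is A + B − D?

The non-crossing partitions of [14] form a lattice of size C_14. So A = C_14 = 2674440.
The number of triangulations of a 13-gon is the Catalan number C_11 (index = sides − 2). So B = C_11 = 58786.
Sub-diagonal monotone paths from (0,0) to (3,3) biject with Dyck paths of semilength 3, giving C_3. So D = C_3 = 5.
A + B − D = 2674440 + 58786 − 5 = 2733221.

2733221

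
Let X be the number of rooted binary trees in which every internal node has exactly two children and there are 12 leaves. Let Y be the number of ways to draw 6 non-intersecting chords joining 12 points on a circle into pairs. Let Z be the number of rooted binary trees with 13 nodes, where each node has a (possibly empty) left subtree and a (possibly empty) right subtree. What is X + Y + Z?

A full binary tree with L leaves has L−1 internal nodes and is counted by C_{L−1}; L = 12 gives C_11. So X = C_11 = 58786.
Non-crossing perfect matchings of 2n points on a circle are counted by C_n; with 12 points, n = 6. So Y = C_6 = 132.
Binary trees (left/right distinguished) on n nodes are counted by C_n; here n = 13. So Z = C_13 = 742900.
X + Y + Z = 58786 + 132 + 742900 = 801818.

801818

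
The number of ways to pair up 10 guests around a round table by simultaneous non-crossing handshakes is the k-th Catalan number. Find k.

With 10 = 2·5 people, non-crossing handshake pairings are non-crossing perfect matchings on a circle, counted by C_5.

5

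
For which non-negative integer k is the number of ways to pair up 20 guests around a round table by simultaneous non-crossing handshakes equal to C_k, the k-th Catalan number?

With 20 = 2·10 people, non-crossing handshake pairings are non-crossing perfect matchings on a circle, counted by C_10.

10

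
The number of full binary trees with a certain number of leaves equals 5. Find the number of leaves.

4

Full binary trees with L leaves are counted by C_{L−1}. Since C_3 = 5, the index is 3.
So the index is 3, and the number of leaves is 3 + 1 = 4.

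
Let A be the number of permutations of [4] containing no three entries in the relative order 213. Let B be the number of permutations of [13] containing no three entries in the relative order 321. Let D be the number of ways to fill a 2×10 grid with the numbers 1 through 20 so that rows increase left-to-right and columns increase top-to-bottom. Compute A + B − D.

For any fixed pattern of length 3, the pattern-avoiding permutations of [4] number C_4. So A = C_4 = 14.
For any fixed pattern of length 3, the pattern-avoiding permutations of [13] number C_13. So B = C_13 = 742900.
By the hook-length formula (or a Dyck-path bijection), SYT of shape 2×10 number C_10. So D = C_10 = 16796.
A + B − D = 14 + 742900 − 16796 = 726118.

726118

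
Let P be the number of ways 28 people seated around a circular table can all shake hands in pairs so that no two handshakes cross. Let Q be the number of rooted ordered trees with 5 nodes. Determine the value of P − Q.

2674426

With 28 = 2·14 people, non-crossing handshake pairings are non-crossing perfect matchings on a circle, counted by C_14. So P = C_14 = 2674440.
A rooted plane tree on 5 nodes has 4 edges, and such trees are counted by C_4. So Q = C_4 = 14.
P − Q = 2674440 − 14 = 2674426.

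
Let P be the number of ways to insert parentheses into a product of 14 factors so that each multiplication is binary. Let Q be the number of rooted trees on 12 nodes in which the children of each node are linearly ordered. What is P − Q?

Ways to associate a product of 14 factors correspond to binary trees on 14 leaves, so the count is C_13. So P = C_13 = 742900.
A rooted plane tree on 12 nodes has 11 edges, and such trees are counted by C_11. So Q = C_11 = 58786.
P − Q = 742900 − 58786 = 684114.

684114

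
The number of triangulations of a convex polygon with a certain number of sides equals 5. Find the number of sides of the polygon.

Triangulations of a convex m-gon are counted by C_{m−2}, and C_3 = 5.
So m − 2 = 3, giving m = 5 sides.

5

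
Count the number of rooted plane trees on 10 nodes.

4862

A rooted plane tree on 10 nodes has 9 edges, and such trees are counted by C_9.
C_9 = C(18,9)/10 = 48620/10 = 4862.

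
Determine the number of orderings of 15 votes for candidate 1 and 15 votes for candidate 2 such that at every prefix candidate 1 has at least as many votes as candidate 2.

Ballot sequences with n votes each where one side never trails are Dyck words, counted by C_n; here n = 15.
C_15 = 9694845.

9694845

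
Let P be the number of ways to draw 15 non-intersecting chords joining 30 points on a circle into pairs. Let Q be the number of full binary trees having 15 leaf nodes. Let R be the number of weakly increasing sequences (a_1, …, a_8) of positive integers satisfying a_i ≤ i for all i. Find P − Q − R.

Pairing 30 circle points by 15 non-crossing chords gives C_15 matchings. So P = C_15 = 9694845.
A full binary tree with L leaves has L−1 internal nodes and is counted by C_{L−1}; L = 15 gives C_14. So Q = C_14 = 2674440.
Weakly increasing sequences with a_i ≤ i biject with Dyck paths of semilength 8, so there are C_8. So R = C_8 = 1430.
P − Q − R = 9694845 − 2674440 − 1430 = 7018975.

7018975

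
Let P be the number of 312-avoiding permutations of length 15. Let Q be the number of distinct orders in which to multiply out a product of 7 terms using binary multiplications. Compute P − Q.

9694713

For any fixed pattern of length 3, the pattern-avoiding permutations of [15] number C_15. So P = C_15 = 9694845.
Bracketing 7 factors into binary products is counted by C_{7−1} = C_6. So Q = C_6 = 132.
P − Q = 9694845 − 132 = 9694713.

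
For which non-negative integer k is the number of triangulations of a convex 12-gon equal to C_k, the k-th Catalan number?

10

A convex 12-gon is triangulated into 10 triangles, and the number of such triangulations is the Catalan number C_{12−2} = C_10.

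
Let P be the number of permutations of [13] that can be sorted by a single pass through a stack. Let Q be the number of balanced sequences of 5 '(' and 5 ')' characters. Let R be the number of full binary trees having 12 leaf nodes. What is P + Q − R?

684156

Stack-sortable permutations are exactly the 231-avoiding ones, counted by C_n; here n = 13. So P = C_13 = 742900.
A balanced arrangement of 5 bracket pairs is a Dyck word of semilength 5, so the count is C_5. So Q = C_5 = 42.
A full binary tree with L leaves has L−1 internal nodes and is counted by C_{L−1}; L = 12 gives C_11. So R = C_11 = 58786.
P + Q − R = 742900 + 42 − 58786 = 684156.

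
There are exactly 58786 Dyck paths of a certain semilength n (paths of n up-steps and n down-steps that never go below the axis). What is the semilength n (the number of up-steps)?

Dyck paths of semilength n are counted by C_n. The Catalan number equal to 58786 is C_11.

11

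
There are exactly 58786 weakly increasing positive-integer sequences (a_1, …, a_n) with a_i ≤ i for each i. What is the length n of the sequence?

11

Such sub-staircase sequences of length n are counted by C_n, and C_11 = 58786.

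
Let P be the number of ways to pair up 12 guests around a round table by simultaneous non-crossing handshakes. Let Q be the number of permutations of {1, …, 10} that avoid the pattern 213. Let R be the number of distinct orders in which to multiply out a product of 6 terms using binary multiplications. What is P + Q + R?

Non-crossing handshake pairings of 2n people are counted by C_n; 12 people gives n = 6. So P = C_6 = 132.
Permutations of [n] avoiding any single length-3 pattern are counted by C_n; here n = 10. So Q = C_10 = 16796.
Ways to associate a product of 6 factors correspond to binary trees on 6 leaves, so the count is C_5. So R = C_5 = 42.
P + Q + R = 132 + 16796 + 42 = 16970.

16970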